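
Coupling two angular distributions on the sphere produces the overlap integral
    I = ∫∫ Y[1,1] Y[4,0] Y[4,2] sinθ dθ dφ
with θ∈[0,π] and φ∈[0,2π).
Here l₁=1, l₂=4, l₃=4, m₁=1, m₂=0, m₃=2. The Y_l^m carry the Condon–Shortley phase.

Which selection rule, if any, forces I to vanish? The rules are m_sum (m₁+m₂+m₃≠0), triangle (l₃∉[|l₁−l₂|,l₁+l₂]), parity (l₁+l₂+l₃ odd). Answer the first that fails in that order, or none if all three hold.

Σmᵢ = 3  ✗
l₃∈[|l₁−l₂|,l₁+l₂]=[3,5], have l₃=4
Σlᵢ = 9 ⇒ odd

m_sum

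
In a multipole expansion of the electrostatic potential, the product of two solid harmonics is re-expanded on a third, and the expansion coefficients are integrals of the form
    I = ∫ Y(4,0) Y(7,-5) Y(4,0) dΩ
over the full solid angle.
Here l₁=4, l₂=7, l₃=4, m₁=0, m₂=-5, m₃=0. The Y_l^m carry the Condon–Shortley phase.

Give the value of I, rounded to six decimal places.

0.000000

Σmᵢ = -5 ≠ 0, so the φ-integral vanishes; I = 0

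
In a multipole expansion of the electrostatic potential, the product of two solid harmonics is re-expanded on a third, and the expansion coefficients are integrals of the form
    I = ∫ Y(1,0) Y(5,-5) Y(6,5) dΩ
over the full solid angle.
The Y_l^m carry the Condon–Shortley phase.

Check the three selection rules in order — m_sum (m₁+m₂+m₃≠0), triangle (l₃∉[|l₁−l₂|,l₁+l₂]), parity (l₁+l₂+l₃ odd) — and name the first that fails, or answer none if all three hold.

none

azimuthal sum: 0 − 5 + 5 = 0  ✓
4 ≤ 6 ≤ 6 (triangle on l)  ✓
L = 1 + 5 + 6 = 12 (even)  ✓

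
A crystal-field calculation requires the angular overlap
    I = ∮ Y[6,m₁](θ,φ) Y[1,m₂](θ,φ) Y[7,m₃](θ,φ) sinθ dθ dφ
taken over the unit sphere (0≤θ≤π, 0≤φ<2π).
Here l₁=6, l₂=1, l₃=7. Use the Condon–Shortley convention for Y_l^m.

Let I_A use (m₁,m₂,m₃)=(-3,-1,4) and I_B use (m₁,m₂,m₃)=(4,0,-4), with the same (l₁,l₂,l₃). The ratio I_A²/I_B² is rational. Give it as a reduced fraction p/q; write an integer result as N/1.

Same 6,1,7: normalisation and zero-m 3j drop out of the ratio.
A: Δ: 0! 12! 2! / 15! → 1/1365; sum: t=0:+1/4354560 = 1/4354560; 3j²(6 1 7; -3 -1 4) = Δ·Π!·Σ² = 11/273  (sign -1)
B: Δ: 0! 12! 2! / 15! → 1/1365; sum: t=0:+1/7257600 = 1/7257600; 3j²(6 1 7; 4 0 -4) = Δ·Π!·Σ² = 11/455  (sign -1)
I_A²/I_B² = (11/273)/(11/455) = 5/3

5/3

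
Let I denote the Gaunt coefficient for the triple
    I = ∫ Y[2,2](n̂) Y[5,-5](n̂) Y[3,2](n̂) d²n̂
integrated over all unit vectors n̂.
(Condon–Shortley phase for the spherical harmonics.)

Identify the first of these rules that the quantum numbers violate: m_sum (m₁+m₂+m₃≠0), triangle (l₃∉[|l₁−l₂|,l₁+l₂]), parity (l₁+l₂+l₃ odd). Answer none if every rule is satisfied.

m_sum

Σmᵢ = -1  ✗
l₃∈[|l₁−l₂|,l₁+l₂]=[3,7], have l₃=3
Σlᵢ = 10 ⇒ even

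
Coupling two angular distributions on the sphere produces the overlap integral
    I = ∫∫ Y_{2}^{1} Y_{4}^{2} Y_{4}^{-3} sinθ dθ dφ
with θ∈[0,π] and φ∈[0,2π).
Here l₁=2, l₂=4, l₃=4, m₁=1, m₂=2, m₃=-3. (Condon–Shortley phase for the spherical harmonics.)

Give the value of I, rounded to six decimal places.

m-sum 0 ✓  L=10 even ✓  2≤4≤6 ✓
Π(2lᵢ+1) = 5×9×9 = 405
triangle coeff Δ(2,4,4) = 1/13860
Σ_t [0,2]: t=0:+1/192 t=1:−1/36 t=2:+1/192 = -5/288
(3j)²=20/693 [(2 4 4; 0 0 0)], sign=-1
Σ_t [0,1]: t=0:+1/1440 t=1:−1/240 = -1/288
(3j)²=5/132 [(2 4 4; 1 2 -3)], sign=+1
⇒ 4πI² = 375/847
I = (-1)√(375/847/(4π)) = -0.18770204

-0.187702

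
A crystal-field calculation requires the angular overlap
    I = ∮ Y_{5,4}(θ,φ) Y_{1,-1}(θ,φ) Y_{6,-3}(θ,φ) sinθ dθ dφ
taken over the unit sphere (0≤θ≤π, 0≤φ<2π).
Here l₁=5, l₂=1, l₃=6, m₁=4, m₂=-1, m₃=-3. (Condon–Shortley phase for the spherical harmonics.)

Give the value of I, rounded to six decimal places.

m-sum 0 ✓  L=12 even ✓  4≤6≤6 ✓
Π(2lᵢ+1) = 11×3×13 = 429
triangle coeff Δ(5,1,6) = 1/858
Σ_t [0,0]: t=0:+1/14400 = 1/14400
(3j)²=6/143 [(5 1 6; 0 0 0)], sign=+1
Σ_t [0,0]: t=0:+1/725760 = 1/725760
(3j)²=1/286 [(5 1 6; 4 -1 -3)], sign=-1
⇒ 4πI² = 9/143
I = (-1)√(9/143/(4π)) = -0.07076985

-0.070770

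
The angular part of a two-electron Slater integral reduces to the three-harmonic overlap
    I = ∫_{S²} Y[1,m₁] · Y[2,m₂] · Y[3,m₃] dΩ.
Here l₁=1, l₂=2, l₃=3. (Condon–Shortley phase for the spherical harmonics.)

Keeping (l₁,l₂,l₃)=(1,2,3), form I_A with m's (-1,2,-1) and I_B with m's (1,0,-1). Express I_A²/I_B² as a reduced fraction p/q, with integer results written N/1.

1/6

l's match ⇒ only the (l;m) 3-j factors differ between A and B.
A: triangle coeff Δ(1,2,3) = 1/105; Σ_t [0,0]: t=0:+1/48 = 1/48; (3j)²=1/105 [(1 2 3; -1 2 -1)], sign=+1
B: triangle coeff Δ(1,2,3) = 1/105; Σ_t [0,0]: t=0:+1/8 = 1/8; (3j)²=2/35 [(1 2 3; 1 0 -1)], sign=+1
I_A²/I_B² = (1/105)/(2/35) = 1/6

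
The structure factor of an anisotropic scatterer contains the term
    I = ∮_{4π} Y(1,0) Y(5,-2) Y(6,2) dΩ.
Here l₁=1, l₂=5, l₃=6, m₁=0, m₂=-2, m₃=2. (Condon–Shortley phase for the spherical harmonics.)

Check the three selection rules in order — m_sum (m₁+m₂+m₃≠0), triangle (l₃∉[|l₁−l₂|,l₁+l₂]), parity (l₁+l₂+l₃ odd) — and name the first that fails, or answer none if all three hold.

azimuthal sum: 0 − 2 + 2 = 0  ✓
4 ≤ 6 ≤ 6 (triangle on l)  ✓
L = 1 + 5 + 6 = 12 (even)  ✓

none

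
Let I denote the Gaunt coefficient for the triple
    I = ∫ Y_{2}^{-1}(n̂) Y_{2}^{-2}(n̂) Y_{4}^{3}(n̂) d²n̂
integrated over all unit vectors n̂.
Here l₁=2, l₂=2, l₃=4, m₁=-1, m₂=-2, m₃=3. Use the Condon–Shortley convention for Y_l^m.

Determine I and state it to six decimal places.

m-sum 0 ✓  L=8 even ✓  0≤4≤4 ✓
Π(2lᵢ+1) = 5×5×9 = 225
triangle coeff Δ(2,2,4) = 1/630
Σ_t [0,0]: t=0:+1/16 = 1/16
(3j)²=2/35 [(2 2 4; 0 0 0)], sign=+1
Σ_t [0,0]: t=0:+1/144 = 1/144
(3j)²=1/18 [(2 2 4; -1 -2 3)], sign=-1
⇒ 4πI² = 5/7
I = (-1)√(5/7/(4π)) = -0.23841361

-0.238414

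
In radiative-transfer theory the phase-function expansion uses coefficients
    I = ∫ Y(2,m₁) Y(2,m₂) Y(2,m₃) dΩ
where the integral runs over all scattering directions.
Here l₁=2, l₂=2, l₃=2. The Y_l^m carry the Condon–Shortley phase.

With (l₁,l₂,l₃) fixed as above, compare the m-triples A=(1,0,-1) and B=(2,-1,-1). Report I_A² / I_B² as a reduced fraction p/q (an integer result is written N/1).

1/6

Same 2,2,2: normalisation and zero-m 3j drop out of the ratio.
A: Δ: 2! 2! 2! / 7! → 1/630; sum: t=0:+1/4 t=1:−1/2 = -1/4; 3j²(2 2 2; 1 0 -1) = Δ·Π!·Σ² = 1/70  (sign +1)
B: Δ: 2! 2! 2! / 7! → 1/630; sum: t=0:+1/4 = 1/4; 3j²(2 2 2; 2 -1 -1) = Δ·Π!·Σ² = 3/35  (sign -1)
I_A²/I_B² = (1/70)/(3/35) = 1/6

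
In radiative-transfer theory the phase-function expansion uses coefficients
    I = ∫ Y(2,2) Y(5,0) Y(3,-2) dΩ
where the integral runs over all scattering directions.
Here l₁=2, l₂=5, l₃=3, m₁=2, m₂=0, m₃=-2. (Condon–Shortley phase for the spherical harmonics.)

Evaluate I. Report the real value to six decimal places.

m-sum 0 ✓  L=10 even ✓  3≤3≤7 ✓
Π(2lᵢ+1) = 5×11×7 = 385
triangle coeff Δ(2,5,3) = 1/2310
Σ_t [2,2]: t=2:+1/144 = 1/144
(3j)²=10/231 [(2 5 3; 0 0 0)], sign=-1
Σ_t [0,0]: t=0:+1/2880 = 1/2880
(3j)²=1/462 [(2 5 3; 2 0 -2)], sign=-1
⇒ 4πI² = 25/693
I = (+1)√(25/693/(4π)) = 0.05357948

0.053579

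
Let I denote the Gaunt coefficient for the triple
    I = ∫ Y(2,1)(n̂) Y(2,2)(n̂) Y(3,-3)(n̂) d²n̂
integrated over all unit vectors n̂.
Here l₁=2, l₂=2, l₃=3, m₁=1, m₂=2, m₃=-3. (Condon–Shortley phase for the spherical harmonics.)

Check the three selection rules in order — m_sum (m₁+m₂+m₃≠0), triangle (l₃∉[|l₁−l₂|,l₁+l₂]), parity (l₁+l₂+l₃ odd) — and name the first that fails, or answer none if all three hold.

Σmᵢ = 0  ✓
l₃∈[|l₁−l₂|,l₁+l₂]=[0,4], have l₃=3  ✓
Σlᵢ = 7 ⇒ odd  ✗

parity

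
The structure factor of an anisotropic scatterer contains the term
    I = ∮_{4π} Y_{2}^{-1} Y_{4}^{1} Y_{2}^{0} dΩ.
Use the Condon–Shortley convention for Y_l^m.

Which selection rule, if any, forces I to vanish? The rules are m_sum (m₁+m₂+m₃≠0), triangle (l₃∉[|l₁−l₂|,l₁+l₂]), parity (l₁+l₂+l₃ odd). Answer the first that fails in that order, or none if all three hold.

none

m₁+m₂+m₃ = -1 + 1 + 0 = 0  ✓
triangle: |2−4|=2 ≤ l₃=2 ≤ 2+4=6  ✓
parity: l₁+l₂+l₃ = 8 is even  ✓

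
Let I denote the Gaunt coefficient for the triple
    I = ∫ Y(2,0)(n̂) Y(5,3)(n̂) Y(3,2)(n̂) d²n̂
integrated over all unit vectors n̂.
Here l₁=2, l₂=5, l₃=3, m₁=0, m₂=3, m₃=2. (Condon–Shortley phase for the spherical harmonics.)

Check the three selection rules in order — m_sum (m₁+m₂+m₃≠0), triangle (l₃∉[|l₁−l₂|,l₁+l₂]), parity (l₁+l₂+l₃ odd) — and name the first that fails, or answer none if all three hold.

m_sum

Σmᵢ = 5  ✗
l₃∈[|l₁−l₂|,l₁+l₂]=[3,7], have l₃=3
Σlᵢ = 10 ⇒ even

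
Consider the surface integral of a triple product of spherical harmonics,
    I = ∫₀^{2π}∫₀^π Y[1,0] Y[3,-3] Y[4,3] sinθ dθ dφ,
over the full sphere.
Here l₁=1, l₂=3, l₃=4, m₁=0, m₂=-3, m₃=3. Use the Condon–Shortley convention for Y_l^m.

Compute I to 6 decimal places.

-0.162868

Checks pass: Σm=0; 8 even; l₃=4∈[2,4].
(2·1+1)(2·3+1)(2·4+1) = 189
Δ: 0! 2! 6! / 9! → 1/252
sum: t=0:+1/36 = 1/36
3j²(1 3 4; 0 0 0) = Δ·Π!·Σ² = 4/63  (sign +1)
sum: t=0:+1/720 = 1/720
3j²(1 3 4; 0 -3 3) = Δ·Π!·Σ² = 1/36  (sign -1)
combine: 4πI² = 189·4/63·1/36 = 1/3
take √, sign -1: I = -0.16286750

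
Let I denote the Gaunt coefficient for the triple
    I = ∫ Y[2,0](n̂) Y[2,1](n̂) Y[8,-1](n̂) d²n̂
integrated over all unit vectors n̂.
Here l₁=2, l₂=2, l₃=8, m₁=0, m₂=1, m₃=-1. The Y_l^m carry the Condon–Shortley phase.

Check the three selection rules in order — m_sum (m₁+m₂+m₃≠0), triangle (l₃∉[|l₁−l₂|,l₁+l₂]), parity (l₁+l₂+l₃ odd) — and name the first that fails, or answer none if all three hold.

Σmᵢ = 0  ✓
l₃∈[|l₁−l₂|,l₁+l₂]=[0,4], have l₃=8  ✗
Σlᵢ = 12 ⇒ even

triangle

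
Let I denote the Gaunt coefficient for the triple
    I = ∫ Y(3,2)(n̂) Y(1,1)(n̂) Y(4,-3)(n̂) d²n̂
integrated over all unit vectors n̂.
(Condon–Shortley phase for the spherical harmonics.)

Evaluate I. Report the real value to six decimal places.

-0.282095

Checks pass: Σm=0; 8 even; l₃=4∈[2,4].
(2·3+1)(2·1+1)(2·4+1) = 189
Δ: 0! 6! 2! / 9! → 1/252
sum: t=0:+1/36 = 1/36
3j²(3 1 4; 0 0 0) = Δ·Π!·Σ² = 4/63  (sign +1)
sum: t=0:+1/240 = 1/240
3j²(3 1 4; 2 1 -3) = Δ·Π!·Σ² = 1/12  (sign -1)
combine: 4πI² = 189·4/63·1/12 = 1/1
take √, sign -1: I = -0.28209479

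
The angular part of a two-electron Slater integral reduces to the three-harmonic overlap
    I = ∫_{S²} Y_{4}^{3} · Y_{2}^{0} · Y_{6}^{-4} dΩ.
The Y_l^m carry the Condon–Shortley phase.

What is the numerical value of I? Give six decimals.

0.000000

Σmᵢ = -1 ≠ 0, so the φ-integral vanishes; I = 0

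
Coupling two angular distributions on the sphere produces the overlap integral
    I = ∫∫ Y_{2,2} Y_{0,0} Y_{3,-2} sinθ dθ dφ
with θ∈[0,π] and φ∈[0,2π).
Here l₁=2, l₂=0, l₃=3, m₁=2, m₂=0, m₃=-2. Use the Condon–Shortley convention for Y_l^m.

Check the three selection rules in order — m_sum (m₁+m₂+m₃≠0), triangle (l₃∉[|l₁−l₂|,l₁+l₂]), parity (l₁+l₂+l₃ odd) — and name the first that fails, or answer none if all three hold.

m₁+m₂+m₃ = 2 + 0 − 2 = 0  ✓
triangle: |2−0|=2 ≤ l₃=3 ≤ 2+0=2  ✗
parity: l₁+l₂+l₃ = 5 is odd

triangle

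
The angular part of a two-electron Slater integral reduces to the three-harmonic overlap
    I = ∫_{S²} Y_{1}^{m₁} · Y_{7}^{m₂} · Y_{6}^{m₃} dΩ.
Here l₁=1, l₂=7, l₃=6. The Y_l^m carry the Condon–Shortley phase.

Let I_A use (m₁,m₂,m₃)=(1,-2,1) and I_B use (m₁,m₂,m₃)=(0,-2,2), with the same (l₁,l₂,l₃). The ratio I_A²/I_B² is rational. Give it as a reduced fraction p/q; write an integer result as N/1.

l's match ⇒ only the (l;m) 3-j factors differ between A and B.
A: triangle coeff Δ(1,7,6) = 1/1365; Σ_t [0,0]: t=0:+1/1209600 = 1/1209600; (3j)²=12/455 [(1 7 6; 1 -2 1)], sign=-1
B: triangle coeff Δ(1,7,6) = 1/1365; Σ_t [1,1]: t=1:−1/967680 = -1/967680; (3j)²=3/91 [(1 7 6; 0 -2 2)], sign=-1
I_A²/I_B² = (12/455)/(3/91) = 4/5

4/5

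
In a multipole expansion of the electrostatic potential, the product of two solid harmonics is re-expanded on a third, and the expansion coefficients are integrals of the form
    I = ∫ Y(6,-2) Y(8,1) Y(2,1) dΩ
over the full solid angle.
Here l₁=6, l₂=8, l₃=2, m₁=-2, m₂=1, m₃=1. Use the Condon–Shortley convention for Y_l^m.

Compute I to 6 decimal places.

Rules hold: Σm=0, L=16 even, 2≤2≤14.
N = 13·17·5 = 1105
Δ = 12!·0!·4!/17! = 1/30940
Racah Σ t=6..6: t=6:+1/2073600 = 1/2073600
⇒ 3j(6 8 2; 0 0 0)² = 28/1105, sgn +1
Racah Σ t=8..8: t=8:+1/5806080 = 1/5806080
⇒ 3j(6 8 2; -2 1 1)² = 9/884, sgn -1
4πI² = N·(3j₀)²·(3jₘ)² = 63/221
I = -1·√(0.285068/4π) = -0.15061534

-0.150615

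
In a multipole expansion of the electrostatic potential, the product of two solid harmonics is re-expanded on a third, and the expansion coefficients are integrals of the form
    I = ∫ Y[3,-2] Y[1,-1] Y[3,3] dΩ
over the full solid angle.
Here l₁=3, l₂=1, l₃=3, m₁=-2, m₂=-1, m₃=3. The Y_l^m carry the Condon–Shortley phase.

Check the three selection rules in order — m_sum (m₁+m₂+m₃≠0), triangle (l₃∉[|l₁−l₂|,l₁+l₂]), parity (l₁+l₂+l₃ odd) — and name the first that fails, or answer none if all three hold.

azimuthal sum: -2 − 1 + 3 = 0  ✓
2 ≤ 3 ≤ 4 (triangle on l)  ✓
L = 3 + 1 + 3 = 7 (odd)  ✗

parity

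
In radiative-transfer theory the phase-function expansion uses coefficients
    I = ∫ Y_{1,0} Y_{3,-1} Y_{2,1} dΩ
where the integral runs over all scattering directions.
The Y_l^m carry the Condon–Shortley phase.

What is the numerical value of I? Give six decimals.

Rules hold: Σm=0, L=6 even, 2≤2≤4.
N = 3·7·5 = 105
Δ = 2!·0!·4!/7! = 1/105
Racah Σ t=1..1: t=1:−1/4 = -1/4
⇒ 3j(1 3 2; 0 0 0)² = 3/35, sgn -1
Racah Σ t=1..1: t=1:−1/6 = -1/6
⇒ 3j(1 3 2; 0 -1 1)² = 8/105, sgn +1
4πI² = N·(3j₀)²·(3jₘ)² = 24/35
I = -1·√(0.685714/4π) = -0.23359668

-0.233597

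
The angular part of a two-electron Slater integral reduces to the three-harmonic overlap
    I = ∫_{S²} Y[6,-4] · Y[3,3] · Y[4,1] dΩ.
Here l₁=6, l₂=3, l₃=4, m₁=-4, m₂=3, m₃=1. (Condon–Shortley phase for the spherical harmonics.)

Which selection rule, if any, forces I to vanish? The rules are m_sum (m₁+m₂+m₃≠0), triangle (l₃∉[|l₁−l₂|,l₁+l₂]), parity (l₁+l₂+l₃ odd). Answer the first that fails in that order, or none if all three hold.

Σmᵢ = 0  ✓
l₃∈[|l₁−l₂|,l₁+l₂]=[3,9], have l₃=4  ✓
Σlᵢ = 13 ⇒ odd  ✗

parity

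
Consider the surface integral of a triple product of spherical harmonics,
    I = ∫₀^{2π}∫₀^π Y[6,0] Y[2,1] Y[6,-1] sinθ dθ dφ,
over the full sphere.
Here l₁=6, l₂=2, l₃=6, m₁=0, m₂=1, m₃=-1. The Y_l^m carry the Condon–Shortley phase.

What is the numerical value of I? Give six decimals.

Rules hold: Σm=0, L=14 even, 4≤6≤8.
N = 13·5·13 = 845
Δ = 2!·10!·2!/15! = 1/90090
Racah Σ t=0..2: t=0:+1/69120 t=1:−1/14400 t=2:+1/69120 = -7/172800
⇒ 3j(6 2 6; 0 0 0)² = 14/715, sgn -1
Racah Σ t=1..2: t=1:−1/28800 t=2:+1/34560 = -1/172800
⇒ 3j(6 2 6; 0 1 -1)² = 1/1430, sgn +1
4πI² = N·(3j₀)²·(3jₘ)² = 7/605
I = -1·√(0.0115702/4π) = -0.03034355

-0.030344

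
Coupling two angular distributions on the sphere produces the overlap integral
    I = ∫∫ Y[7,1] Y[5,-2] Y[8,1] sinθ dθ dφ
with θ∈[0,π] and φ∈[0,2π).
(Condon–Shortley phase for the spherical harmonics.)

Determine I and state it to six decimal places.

m-sum 0 ✓  L=20 even ✓  2≤8≤12 ✓
Π(2lᵢ+1) = 15×11×17 = 2805
triangle coeff Δ(7,5,8) = 1/814773960
Σ_t [0,4]: t=0:+1/87091200 t=1:−1/4976640 t=2:+1/2073600 t=3:−1/4976640 t=4:+1/87091200 = 1/9676800
(3j)²=360/46189 [(7 5 8; 0 0 0)], sign=+1
Σ_t [0,3]: t=0:+1/14929920 t=1:−1/4147200 t=2:+1/8294400 t=3:−1/130636800 = -1/16329600
(3j)²=1024/138567 [(7 5 8; 1 -2 1)], sign=+1
⇒ 4πI² = 1843200/11408683
I = (+1)√(1843200/11408683/(4π)) = 0.11338707

0.113387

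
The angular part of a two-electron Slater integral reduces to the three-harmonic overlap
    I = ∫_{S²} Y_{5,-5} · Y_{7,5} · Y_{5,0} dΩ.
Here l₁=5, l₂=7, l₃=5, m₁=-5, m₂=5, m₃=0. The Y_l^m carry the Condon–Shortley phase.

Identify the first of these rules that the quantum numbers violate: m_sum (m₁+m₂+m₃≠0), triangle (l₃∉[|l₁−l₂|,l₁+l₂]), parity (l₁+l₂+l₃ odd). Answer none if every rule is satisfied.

Σmᵢ = 0  ✓
l₃∈[|l₁−l₂|,l₁+l₂]=[2,12], have l₃=5  ✓
Σlᵢ = 17 ⇒ odd  ✗

parity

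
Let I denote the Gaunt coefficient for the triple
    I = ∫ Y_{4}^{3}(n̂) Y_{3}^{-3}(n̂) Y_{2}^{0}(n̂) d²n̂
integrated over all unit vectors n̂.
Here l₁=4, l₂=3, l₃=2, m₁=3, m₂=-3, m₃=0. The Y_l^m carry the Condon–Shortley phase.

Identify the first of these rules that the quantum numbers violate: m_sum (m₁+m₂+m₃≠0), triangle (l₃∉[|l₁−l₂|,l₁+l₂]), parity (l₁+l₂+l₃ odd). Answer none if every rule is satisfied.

Σmᵢ = 0  ✓
l₃∈[|l₁−l₂|,l₁+l₂]=[1,7], have l₃=2  ✓
Σlᵢ = 9 ⇒ odd  ✗

parity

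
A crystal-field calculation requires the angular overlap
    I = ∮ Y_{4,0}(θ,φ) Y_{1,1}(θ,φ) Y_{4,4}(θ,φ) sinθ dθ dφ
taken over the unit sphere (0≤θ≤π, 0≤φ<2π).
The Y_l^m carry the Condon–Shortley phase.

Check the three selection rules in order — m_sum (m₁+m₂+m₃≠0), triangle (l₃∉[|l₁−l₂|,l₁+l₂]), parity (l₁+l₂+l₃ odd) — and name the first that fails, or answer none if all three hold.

m₁+m₂+m₃ = 0 + 1 + 4 = 5  ✗
triangle: |4−1|=3 ≤ l₃=4 ≤ 4+1=5
parity: l₁+l₂+l₃ = 9 is odd

m_sum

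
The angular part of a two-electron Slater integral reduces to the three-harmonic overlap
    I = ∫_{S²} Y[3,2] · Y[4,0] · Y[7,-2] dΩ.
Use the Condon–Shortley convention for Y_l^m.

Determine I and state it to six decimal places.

Rules hold: Σm=0, L=14 even, 1≤7≤7.
N = 7·9·15 = 945
Δ = 0!·6!·8!/15! = 1/45045
Racah Σ t=0..0: t=0:+1/20736 = 1/20736
⇒ 3j(3 4 7; 0 0 0)² = 35/1287, sgn -1
Racah Σ t=0..0: t=0:+1/69120 = 1/69120
⇒ 3j(3 4 7; 2 0 -2)² = 2/143, sgn -1
4πI² = N·(3j₀)²·(3jₘ)² = 7350/20449
I = +1·√(0.359431/4π) = 0.16912301

0.169123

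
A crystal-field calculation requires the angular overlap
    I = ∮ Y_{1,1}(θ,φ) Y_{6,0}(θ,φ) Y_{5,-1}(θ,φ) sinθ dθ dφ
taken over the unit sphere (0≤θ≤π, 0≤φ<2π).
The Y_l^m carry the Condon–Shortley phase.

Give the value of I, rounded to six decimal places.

0.158246

Rules hold: Σm=0, L=12 even, 5≤5≤7.
N = 3·13·11 = 429
Δ = 2!·0!·10!/13! = 1/858
Racah Σ t=1..1: t=1:−1/14400 = -1/14400
⇒ 3j(1 6 5; 0 0 0)² = 6/143, sgn +1
Racah Σ t=0..0: t=0:+1/34560 = 1/34560
⇒ 3j(1 6 5; 1 0 -1)² = 5/286, sgn +1
4πI² = N·(3j₀)²·(3jₘ)² = 45/143
I = +1·√(0.314685/4π) = 0.15824621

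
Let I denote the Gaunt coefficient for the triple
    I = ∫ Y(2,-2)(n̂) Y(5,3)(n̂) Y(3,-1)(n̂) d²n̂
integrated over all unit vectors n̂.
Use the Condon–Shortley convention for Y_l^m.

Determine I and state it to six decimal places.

m-sum 0 ✓  L=10 even ✓  3≤3≤7 ✓
Π(2lᵢ+1) = 5×11×7 = 385
triangle coeff Δ(2,5,3) = 1/2310
Σ_t [2,2]: t=2:+1/144 = 1/144
(3j)²=10/231 [(2 5 3; 0 0 0)], sign=-1
Σ_t [4,4]: t=4:+1/1152 = 1/1152
(3j)²=1/33 [(2 5 3; -2 3 -1)], sign=+1
⇒ 4πI² = 50/99
I = (-1)√(50/99/(4π)) = -0.20047604

-0.200476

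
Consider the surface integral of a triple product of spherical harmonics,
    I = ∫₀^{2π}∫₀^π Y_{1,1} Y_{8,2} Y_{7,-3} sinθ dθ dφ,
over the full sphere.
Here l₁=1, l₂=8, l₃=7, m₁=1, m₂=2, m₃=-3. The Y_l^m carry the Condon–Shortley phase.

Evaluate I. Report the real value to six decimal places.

0.118504

Checks pass: Σm=0; 16 even; l₃=7∈[7,9].
(2·1+1)(2·8+1)(2·7+1) = 765
Δ: 2! 0! 14! / 17! → 1/2040
sum: t=1:−1/25401600 = -1/25401600
3j²(1 8 7; 0 0 0) = Δ·Π!·Σ² = 8/255  (sign +1)
sum: t=0:+1/174182400 = 1/174182400
3j²(1 8 7; 1 2 -3) = Δ·Π!·Σ² = 1/136  (sign +1)
combine: 4πI² = 765·8/255·1/136 = 3/17
take √, sign +1: I = 0.11850352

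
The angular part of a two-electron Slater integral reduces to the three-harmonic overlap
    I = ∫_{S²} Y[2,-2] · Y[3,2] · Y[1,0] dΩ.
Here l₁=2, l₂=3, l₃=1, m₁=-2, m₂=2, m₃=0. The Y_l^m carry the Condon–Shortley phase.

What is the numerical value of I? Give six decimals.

0.184674

m-sum 0 ✓  L=6 even ✓  1≤1≤5 ✓
Π(2lᵢ+1) = 5×7×3 = 105
triangle coeff Δ(2,3,1) = 1/105
Σ_t [2,2]: t=2:+1/4 = 1/4
(3j)²=3/35 [(2 3 1; 0 0 0)], sign=-1
Σ_t [4,4]: t=4:+1/24 = 1/24
(3j)²=1/21 [(2 3 1; -2 2 0)], sign=-1
⇒ 4πI² = 3/7
I = (+1)√(3/7/(4π)) = 0.18467439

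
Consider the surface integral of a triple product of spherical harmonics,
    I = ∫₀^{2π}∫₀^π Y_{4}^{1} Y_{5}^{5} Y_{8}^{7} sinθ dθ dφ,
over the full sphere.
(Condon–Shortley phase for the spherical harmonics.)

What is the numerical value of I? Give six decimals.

1 + 5 + 7 = 13 ≠ 0: azimuthal integral kills it; I = 0

0.000000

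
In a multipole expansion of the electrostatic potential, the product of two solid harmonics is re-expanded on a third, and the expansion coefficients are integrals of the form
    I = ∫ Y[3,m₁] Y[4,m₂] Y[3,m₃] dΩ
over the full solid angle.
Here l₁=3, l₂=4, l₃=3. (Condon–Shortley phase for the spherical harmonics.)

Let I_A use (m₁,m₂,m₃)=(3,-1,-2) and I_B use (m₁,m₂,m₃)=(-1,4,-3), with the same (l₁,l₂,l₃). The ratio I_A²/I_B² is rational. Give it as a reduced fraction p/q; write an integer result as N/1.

5/7

Shared (l₁,l₂,l₃)=(3,4,3): N and (l;000)² cancel in I_A²/I_B².
A: Δ = 4!·2!·4!/11! = 1/34650; Racah Σ t=0..0: t=0:+1/288 = 1/288; ⇒ 3j(3 4 3; 3 -1 -2)² = 5/231, sgn -1
B: Δ = 4!·2!·4!/11! = 1/34650; Racah Σ t=4..4: t=4:+1/1152 = 1/1152; ⇒ 3j(3 4 3; -1 4 -3)² = 1/33, sgn +1
I_A²/I_B² = (5/231)/(1/33) = 5/7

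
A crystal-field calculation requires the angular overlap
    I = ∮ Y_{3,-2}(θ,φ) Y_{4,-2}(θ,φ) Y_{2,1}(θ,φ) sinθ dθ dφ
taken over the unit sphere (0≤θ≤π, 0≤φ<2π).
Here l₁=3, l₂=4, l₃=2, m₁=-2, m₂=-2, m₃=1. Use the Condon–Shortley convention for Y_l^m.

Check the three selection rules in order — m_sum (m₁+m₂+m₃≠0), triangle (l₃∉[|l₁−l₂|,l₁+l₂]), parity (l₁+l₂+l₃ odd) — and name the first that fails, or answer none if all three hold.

m_sum

m₁+m₂+m₃ = -2 − 2 + 1 = -3  ✗
triangle: |3−4|=1 ≤ l₃=2 ≤ 3+4=7
parity: l₁+l₂+l₃ = 9 is odd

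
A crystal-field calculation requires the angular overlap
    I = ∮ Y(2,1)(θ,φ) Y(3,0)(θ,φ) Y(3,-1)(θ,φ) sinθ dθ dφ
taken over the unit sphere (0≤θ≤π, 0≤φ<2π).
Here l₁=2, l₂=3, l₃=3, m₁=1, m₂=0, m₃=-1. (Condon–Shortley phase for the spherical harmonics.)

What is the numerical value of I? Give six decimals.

Checks pass: Σm=0; 8 even; l₃=3∈[1,5].
(2·2+1)(2·3+1)(2·3+1) = 245
Δ: 2! 2! 4! / 9! → 1/3780
sum: t=0:+1/24 t=1:−1/4 t=2:+1/24 = -1/6
3j²(2 3 3; 0 0 0) = Δ·Π!·Σ² = 4/105  (sign +1)
sum: t=0:+1/12 t=1:−1/8 = -1/24
3j²(2 3 3; 1 0 -1) = Δ·Π!·Σ² = 1/210  (sign -1)
combine: 4πI² = 245·4/105·1/210 = 2/45
take √, sign -1: I = -0.05947080

-0.059471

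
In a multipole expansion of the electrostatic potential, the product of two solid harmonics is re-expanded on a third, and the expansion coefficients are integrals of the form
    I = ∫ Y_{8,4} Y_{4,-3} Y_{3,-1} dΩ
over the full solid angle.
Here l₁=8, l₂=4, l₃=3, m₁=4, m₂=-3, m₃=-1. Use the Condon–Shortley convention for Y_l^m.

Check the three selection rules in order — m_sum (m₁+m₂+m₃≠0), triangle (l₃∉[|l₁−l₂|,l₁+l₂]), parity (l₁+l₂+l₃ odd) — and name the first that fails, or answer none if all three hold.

Σmᵢ = 0  ✓
l₃∈[|l₁−l₂|,l₁+l₂]=[4,12], have l₃=3  ✗
Σlᵢ = 15 ⇒ odd

triangle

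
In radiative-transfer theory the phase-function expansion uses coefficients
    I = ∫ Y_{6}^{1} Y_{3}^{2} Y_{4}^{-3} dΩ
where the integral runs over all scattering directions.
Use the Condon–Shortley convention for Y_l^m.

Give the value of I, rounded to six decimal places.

L=13 odd ⇒ parity kills the (l;000) factor ⇒ I = 0

0.000000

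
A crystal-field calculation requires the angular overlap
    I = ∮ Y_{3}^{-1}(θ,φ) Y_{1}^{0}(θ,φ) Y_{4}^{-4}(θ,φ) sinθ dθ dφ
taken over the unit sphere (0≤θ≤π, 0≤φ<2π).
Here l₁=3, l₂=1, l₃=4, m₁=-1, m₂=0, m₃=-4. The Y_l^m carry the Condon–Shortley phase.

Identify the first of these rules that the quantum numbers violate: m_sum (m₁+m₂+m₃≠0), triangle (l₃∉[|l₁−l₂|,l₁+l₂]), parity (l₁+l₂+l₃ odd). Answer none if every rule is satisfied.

m_sum

azimuthal sum: -1 + 0 − 4 = -5  ✗
2 ≤ 4 ≤ 4 (triangle on l)
L = 3 + 1 + 4 = 8 (even)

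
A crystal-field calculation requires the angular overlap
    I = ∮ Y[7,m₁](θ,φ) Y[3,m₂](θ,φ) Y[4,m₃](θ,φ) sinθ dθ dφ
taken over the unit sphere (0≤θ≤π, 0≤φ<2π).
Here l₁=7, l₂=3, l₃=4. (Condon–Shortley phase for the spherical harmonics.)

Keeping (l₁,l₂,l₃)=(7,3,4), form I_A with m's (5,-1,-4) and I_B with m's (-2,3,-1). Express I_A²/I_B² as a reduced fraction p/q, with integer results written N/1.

Shared (l₁,l₂,l₃)=(7,3,4): N and (l;000)² cancel in I_A²/I_B².
A: Δ = 6!·8!·0!/15! = 1/45045; Racah Σ t=2..2: t=2:+1/1935360 = 1/1935360; ⇒ 3j(7 3 4; 5 -1 -4)² = 1/91, sgn +1
B: Δ = 6!·8!·0!/15! = 1/45045; Racah Σ t=6..6: t=6:+1/518400 = 1/518400; ⇒ 3j(7 3 4; -2 3 -1)² = 4/2145, sgn -1
I_A²/I_B² = (1/91)/(4/2145) = 165/28

165/28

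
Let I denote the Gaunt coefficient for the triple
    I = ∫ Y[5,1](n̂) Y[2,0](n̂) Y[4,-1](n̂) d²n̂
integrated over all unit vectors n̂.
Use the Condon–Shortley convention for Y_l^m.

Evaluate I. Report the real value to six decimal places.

0.000000

l₁+l₂+l₃=11 is odd: 3j(l;000)=0 ⇒ I=0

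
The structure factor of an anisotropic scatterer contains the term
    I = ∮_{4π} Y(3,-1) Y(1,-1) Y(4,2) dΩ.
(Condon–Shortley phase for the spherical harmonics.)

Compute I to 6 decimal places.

0.238414

Checks pass: Σm=0; 8 even; l₃=4∈[2,4].
(2·3+1)(2·1+1)(2·4+1) = 189
Δ: 0! 6! 2! / 9! → 1/252
sum: t=0:+1/36 = 1/36
3j²(3 1 4; 0 0 0) = Δ·Π!·Σ² = 4/63  (sign +1)
sum: t=0:+1/96 = 1/96
3j²(3 1 4; -1 -1 2) = Δ·Π!·Σ² = 5/84  (sign +1)
combine: 4πI² = 189·4/63·5/84 = 5/7
take √, sign +1: I = 0.23841361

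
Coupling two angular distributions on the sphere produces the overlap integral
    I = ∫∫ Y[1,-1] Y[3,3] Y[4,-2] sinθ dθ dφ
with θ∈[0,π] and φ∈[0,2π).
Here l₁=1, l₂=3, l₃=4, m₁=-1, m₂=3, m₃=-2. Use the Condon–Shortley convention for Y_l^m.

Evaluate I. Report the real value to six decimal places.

Rules hold: Σm=0, L=8 even, 2≤4≤4.
N = 3·7·9 = 189
Δ = 0!·2!·6!/9! = 1/252
Racah Σ t=0..0: t=0:+1/36 = 1/36
⇒ 3j(1 3 4; 0 0 0)² = 4/63, sgn +1
Racah Σ t=0..0: t=0:+1/1440 = 1/1440
⇒ 3j(1 3 4; -1 3 -2)² = 1/252, sgn +1
4πI² = N·(3j₀)²·(3jₘ)² = 1/21
I = +1·√(0.047619/4π) = 0.06155813

0.061558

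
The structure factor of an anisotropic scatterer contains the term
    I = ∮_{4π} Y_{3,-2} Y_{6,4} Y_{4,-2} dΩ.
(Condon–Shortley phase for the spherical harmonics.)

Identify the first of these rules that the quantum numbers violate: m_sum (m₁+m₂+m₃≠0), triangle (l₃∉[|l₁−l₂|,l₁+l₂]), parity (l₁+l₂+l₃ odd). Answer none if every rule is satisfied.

parity

azimuthal sum: -2 + 4 − 2 = 0  ✓
3 ≤ 4 ≤ 9 (triangle on l)  ✓
L = 3 + 6 + 4 = 13 (odd)  ✗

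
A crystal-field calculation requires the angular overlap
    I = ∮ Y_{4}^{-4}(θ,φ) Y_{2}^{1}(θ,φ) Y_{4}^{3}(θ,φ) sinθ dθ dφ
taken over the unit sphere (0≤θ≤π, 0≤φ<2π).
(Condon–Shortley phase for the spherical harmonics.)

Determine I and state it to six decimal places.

0.198645

Rules hold: Σm=0, L=10 even, 2≤4≤6.
N = 9·5·9 = 405
Δ = 2!·6!·2!/11! = 1/13860
Racah Σ t=0..2: t=0:+1/192 t=1:−1/36 t=2:+1/192 = -5/288
⇒ 3j(4 2 4; 0 0 0)² = 20/693, sgn -1
Racah Σ t=2..2: t=2:+1/1440 = 1/1440
⇒ 3j(4 2 4; -4 1 3)² = 7/165, sgn -1
4πI² = N·(3j₀)²·(3jₘ)² = 60/121
I = +1·√(0.495868/4π) = 0.19864517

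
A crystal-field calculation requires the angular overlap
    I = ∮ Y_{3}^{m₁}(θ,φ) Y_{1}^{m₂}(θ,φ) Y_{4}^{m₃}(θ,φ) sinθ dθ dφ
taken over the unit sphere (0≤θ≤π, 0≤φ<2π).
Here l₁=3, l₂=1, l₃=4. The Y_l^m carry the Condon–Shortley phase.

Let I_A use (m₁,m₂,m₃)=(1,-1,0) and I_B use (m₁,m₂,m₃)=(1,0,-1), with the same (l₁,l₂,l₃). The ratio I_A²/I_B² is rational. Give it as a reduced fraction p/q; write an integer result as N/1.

Same 3,1,4: normalisation and zero-m 3j drop out of the ratio.
A: Δ: 0! 6! 2! / 9! → 1/252; sum: t=0:+1/96 = 1/96; 3j²(3 1 4; 1 -1 0) = Δ·Π!·Σ² = 1/42  (sign +1)
B: Δ: 0! 6! 2! / 9! → 1/252; sum: t=0:+1/48 = 1/48; 3j²(3 1 4; 1 0 -1) = Δ·Π!·Σ² = 5/84  (sign -1)
I_A²/I_B² = (1/42)/(5/84) = 2/5

2/5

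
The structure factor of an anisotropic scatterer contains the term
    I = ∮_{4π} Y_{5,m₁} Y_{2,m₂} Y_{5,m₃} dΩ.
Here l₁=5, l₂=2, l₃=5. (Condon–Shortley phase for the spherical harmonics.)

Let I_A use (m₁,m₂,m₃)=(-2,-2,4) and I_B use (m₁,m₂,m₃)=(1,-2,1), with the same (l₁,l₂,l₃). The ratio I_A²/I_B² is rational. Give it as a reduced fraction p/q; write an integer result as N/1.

12/25

l's match ⇒ only the (l;m) 3-j factors differ between A and B.
A: triangle coeff Δ(5,2,5) = 1/38610; Σ_t [0,0]: t=0:+1/20160 = 1/20160; (3j)²=12/715 [(5 2 5; -2 -2 4)], sign=-1
B: triangle coeff Δ(5,2,5) = 1/38610; Σ_t [0,0]: t=0:+1/2304 = 1/2304; (3j)²=5/143 [(5 2 5; 1 -2 1)], sign=+1
I_A²/I_B² = (12/715)/(5/143) = 12/25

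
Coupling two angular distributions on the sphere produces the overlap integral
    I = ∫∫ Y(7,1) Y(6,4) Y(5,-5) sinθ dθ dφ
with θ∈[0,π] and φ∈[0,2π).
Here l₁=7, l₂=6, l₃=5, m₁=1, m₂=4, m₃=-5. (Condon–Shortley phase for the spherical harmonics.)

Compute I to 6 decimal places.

-0.104772

m-sum 0 ✓  L=18 even ✓  1≤5≤13 ✓
Π(2lᵢ+1) = 15×13×11 = 2145
triangle coeff Δ(7,6,5) = 1/174594420
Σ_t [2,6]: t=2:+1/4147200 t=3:−1/207360 t=4:+1/82944 t=5:−1/207360 t=6:+1/4147200 = 1/345600
(3j)²=420/46189 [(7 6 5; 0 0 0)], sign=-1
Σ_t [6,6]: t=6:+1/24883200 = 1/24883200
(3j)²=980/138567 [(7 6 5; 1 4 -5)], sign=+1
⇒ 4πI² = 2058000/14919047
I = (-1)√(2058000/14919047/(4π)) = -0.10477248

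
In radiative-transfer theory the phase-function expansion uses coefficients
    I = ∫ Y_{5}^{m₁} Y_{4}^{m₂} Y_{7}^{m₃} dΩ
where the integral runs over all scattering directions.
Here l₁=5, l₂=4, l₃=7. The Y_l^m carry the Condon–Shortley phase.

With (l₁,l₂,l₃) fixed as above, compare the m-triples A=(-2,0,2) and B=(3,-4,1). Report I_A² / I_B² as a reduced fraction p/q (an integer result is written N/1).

l's match ⇒ only the (l;m) 3-j factors differ between A and B.
A: triangle coeff Δ(5,4,7) = 1/6126120; Σ_t [0,2]: t=0:+1/483840 t=1:−1/51840 t=2:+1/69120 = -1/362880; (3j)²=16/17017 [(5 4 7; -2 0 2)], sign=+1
B: triangle coeff Δ(5,4,7) = 1/6126120; Σ_t [0,0]: t=0:+1/2073600 = 1/2073600; (3j)²=392/109395 [(5 4 7; 3 -4 1)], sign=+1
I_A²/I_B² = (16/17017)/(392/109395) = 90/343

90/343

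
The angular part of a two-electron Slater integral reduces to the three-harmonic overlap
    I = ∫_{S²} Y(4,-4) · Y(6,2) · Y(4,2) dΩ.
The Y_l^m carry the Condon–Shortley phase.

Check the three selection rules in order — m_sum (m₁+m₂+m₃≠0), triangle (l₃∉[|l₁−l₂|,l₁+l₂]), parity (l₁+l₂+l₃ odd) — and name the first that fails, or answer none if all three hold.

Σmᵢ = 0  ✓
l₃∈[|l₁−l₂|,l₁+l₂]=[2,10], have l₃=4  ✓
Σlᵢ = 14 ⇒ even  ✓

none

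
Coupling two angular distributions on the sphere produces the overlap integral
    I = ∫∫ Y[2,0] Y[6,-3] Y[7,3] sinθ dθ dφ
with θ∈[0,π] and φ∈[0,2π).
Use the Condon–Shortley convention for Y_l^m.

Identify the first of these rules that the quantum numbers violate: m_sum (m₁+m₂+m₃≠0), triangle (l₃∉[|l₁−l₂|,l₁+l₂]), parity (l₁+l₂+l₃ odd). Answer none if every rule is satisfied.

azimuthal sum: 0 − 3 + 3 = 0  ✓
4 ≤ 7 ≤ 8 (triangle on l)  ✓
L = 2 + 6 + 7 = 15 (odd)  ✗

parity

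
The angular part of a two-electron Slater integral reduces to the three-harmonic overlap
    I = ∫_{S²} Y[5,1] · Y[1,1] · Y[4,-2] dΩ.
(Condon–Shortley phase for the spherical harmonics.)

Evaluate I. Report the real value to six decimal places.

-0.120286

Rules hold: Σm=0, L=10 even, 4≤4≤6.
N = 11·3·9 = 297
Δ = 2!·8!·0!/11! = 1/495
Racah Σ t=1..1: t=1:−1/576 = -1/576
⇒ 3j(5 1 4; 0 0 0)² = 5/99, sgn -1
Racah Σ t=2..2: t=2:+1/2880 = 1/2880
⇒ 3j(5 1 4; 1 1 -2)² = 2/165, sgn +1
4πI² = N·(3j₀)²·(3jₘ)² = 2/11
I = -1·√(0.181818/4π) = -0.12028562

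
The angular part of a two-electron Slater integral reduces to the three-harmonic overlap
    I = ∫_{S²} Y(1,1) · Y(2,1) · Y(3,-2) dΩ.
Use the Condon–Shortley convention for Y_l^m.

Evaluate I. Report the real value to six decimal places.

0.261169

Checks pass: Σm=0; 6 even; l₃=3∈[1,3].
(2·1+1)(2·2+1)(2·3+1) = 105
Δ: 0! 2! 4! / 7! → 1/105
sum: t=0:+1/4 = 1/4
3j²(1 2 3; 0 0 0) = Δ·Π!·Σ² = 3/35  (sign -1)
sum: t=0:+1/12 = 1/12
3j²(1 2 3; 1 1 -2) = Δ·Π!·Σ² = 2/21  (sign -1)
combine: 4πI² = 105·3/35·2/21 = 6/7
take √, sign +1: I = 0.26116903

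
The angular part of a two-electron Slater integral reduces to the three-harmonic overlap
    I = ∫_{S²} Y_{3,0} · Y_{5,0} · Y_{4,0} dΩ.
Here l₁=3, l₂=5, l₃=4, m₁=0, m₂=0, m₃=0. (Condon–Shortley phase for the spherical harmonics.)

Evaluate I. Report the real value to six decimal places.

0.148374

Rules hold: Σm=0, L=12 even, 2≤4≤8.
N = 7·11·9 = 693
Δ = 4!·2!·6!/13! = 1/180180
Racah Σ t=1..3: t=1:−1/576 t=2:+1/144 t=3:−1/576 = 1/288
⇒ 3j(3 5 4; 0 0 0)² = 20/1001, sgn +1
(m-triple is (0,0,0) — same symbol as above.)
4πI² = N·(3j₀)²·(3jₘ)² = 3600/13013
I = +1·√(0.276646/4π) = 0.14837393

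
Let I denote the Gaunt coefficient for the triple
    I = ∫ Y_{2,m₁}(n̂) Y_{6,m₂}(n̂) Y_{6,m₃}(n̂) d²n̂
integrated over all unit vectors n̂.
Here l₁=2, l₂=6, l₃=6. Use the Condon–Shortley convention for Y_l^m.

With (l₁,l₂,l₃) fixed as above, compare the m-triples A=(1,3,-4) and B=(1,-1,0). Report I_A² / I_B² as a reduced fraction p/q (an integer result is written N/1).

Shared (l₁,l₂,l₃)=(2,6,6): N and (l;000)² cancel in I_A²/I_B².
A: Δ = 2!·2!·10!/15! = 1/90090; Racah Σ t=0..1: t=0:+1/725760 t=1:−1/161280 = -1/207360; ⇒ 3j(2 6 6; 1 3 -4)² = 7/286, sgn -1
B: Δ = 2!·2!·10!/15! = 1/90090; Racah Σ t=0..1: t=0:+1/28800 t=1:−1/34560 = 1/172800; ⇒ 3j(2 6 6; 1 -1 0)² = 1/1430, sgn +1
I_A²/I_B² = (7/286)/(1/1430) = 35/1

35/1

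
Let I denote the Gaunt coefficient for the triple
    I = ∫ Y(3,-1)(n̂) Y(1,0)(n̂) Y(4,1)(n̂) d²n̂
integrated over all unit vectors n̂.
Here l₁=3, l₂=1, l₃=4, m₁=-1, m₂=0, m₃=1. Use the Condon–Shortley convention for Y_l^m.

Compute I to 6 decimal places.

Rules hold: Σm=0, L=8 even, 2≤4≤4.
N = 7·3·9 = 189
Δ = 0!·6!·2!/9! = 1/252
Racah Σ t=0..0: t=0:+1/36 = 1/36
⇒ 3j(3 1 4; 0 0 0)² = 4/63, sgn +1
Racah Σ t=0..0: t=0:+1/48 = 1/48
⇒ 3j(3 1 4; -1 0 1)² = 5/84, sgn -1
4πI² = N·(3j₀)²·(3jₘ)² = 5/7
I = -1·√(0.714286/4π) = -0.23841361

-0.238414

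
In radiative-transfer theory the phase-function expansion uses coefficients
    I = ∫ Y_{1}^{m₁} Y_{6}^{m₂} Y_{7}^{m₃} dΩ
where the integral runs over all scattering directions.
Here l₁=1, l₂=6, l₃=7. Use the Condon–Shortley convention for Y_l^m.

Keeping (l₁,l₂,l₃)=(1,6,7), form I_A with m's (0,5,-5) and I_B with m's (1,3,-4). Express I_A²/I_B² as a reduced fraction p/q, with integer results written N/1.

24/55

l's match ⇒ only the (l;m) 3-j factors differ between A and B.
A: triangle coeff Δ(1,6,7) = 1/1365; Σ_t [0,0]: t=0:+1/39916800 = 1/39916800; (3j)²=8/455 [(1 6 7; 0 5 -5)], sign=+1
B: triangle coeff Δ(1,6,7) = 1/1365; Σ_t [0,0]: t=0:+1/4354560 = 1/4354560; (3j)²=11/273 [(1 6 7; 1 3 -4)], sign=-1
I_A²/I_B² = (8/455)/(11/273) = 24/55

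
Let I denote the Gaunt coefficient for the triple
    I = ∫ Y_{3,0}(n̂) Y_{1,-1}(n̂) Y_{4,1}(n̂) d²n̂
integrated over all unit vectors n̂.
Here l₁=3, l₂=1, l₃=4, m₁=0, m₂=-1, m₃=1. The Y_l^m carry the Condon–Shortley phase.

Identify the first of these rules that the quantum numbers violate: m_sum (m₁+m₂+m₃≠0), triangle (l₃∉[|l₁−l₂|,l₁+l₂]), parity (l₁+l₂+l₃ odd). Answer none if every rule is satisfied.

m₁+m₂+m₃ = 0 − 1 + 1 = 0  ✓
triangle: |3−1|=2 ≤ l₃=4 ≤ 3+1=4  ✓
parity: l₁+l₂+l₃ = 8 is even  ✓

none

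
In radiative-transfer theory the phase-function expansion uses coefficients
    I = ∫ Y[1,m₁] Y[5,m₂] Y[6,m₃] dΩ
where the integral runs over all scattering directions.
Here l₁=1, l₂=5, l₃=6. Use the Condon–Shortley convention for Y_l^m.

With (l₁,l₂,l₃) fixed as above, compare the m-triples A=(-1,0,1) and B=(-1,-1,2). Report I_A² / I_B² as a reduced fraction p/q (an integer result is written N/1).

3/4

l's match ⇒ only the (l;m) 3-j factors differ between A and B.
A: triangle coeff Δ(1,5,6) = 1/858; Σ_t [0,0]: t=0:+1/28800 = 1/28800; (3j)²=7/286 [(1 5 6; -1 0 1)], sign=-1
B: triangle coeff Δ(1,5,6) = 1/858; Σ_t [0,0]: t=0:+1/34560 = 1/34560; (3j)²=14/429 [(1 5 6; -1 -1 2)], sign=+1
I_A²/I_B² = (7/286)/(14/429) = 3/4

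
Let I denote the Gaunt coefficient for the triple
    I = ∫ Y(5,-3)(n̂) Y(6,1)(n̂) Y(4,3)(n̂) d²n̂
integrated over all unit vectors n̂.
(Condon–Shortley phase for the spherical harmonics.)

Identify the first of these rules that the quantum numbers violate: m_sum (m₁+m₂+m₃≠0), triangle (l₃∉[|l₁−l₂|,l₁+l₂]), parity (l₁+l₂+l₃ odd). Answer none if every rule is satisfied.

m₁+m₂+m₃ = -3 + 1 + 3 = 1  ✗
triangle: |5−6|=1 ≤ l₃=4 ≤ 5+6=11
parity: l₁+l₂+l₃ = 15 is odd

m_sum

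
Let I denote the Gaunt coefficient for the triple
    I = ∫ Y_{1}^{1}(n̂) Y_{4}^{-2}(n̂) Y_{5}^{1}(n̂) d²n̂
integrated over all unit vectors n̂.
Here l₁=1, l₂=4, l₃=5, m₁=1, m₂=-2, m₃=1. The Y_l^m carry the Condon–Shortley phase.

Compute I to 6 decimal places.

Checks pass: Σm=0; 10 even; l₃=5∈[3,5].
(2·1+1)(2·4+1)(2·5+1) = 297
Δ: 0! 2! 8! / 11! → 1/495
sum: t=0:+1/576 = 1/576
3j²(1 4 5; 0 0 0) = Δ·Π!·Σ² = 5/99  (sign -1)
sum: t=0:+1/2880 = 1/2880
3j²(1 4 5; 1 -2 1) = Δ·Π!·Σ² = 2/165  (sign +1)
combine: 4πI² = 297·5/99·2/165 = 2/11
take √, sign -1: I = -0.12028562

-0.120286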